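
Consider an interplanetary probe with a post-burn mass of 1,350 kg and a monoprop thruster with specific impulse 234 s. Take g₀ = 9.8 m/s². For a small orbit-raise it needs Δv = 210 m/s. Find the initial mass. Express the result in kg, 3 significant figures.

initial mass ≈ 1480 kg

v_e = Isp · g₀ = 234 × 9.8 = 2293.2 m/s.
m₀/m_f = exp(Δv / v_e) = exp(210 / 2293.2) = exp(0.0916) = 1.0959.
m₀ = m_f × 1.0959 = 1,350 × 1.0959 = 1,479.47 kg.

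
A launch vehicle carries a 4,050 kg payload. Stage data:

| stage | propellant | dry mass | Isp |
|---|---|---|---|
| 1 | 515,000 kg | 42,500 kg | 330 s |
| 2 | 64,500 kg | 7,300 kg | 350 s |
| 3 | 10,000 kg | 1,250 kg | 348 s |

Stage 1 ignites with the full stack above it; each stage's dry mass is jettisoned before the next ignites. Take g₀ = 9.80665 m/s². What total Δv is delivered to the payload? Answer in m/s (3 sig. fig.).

Δv ≈ 13400 m/s

Ignition mass of stage 1 = 515,000+42,500 + 64,500+7,300 + 10,000+1,250 + 4,050 = 644,600 kg.
Stage 1: m₀ = 644,600 kg, m_f = 644,600 − 515,000 = 129,600 kg; Δv = 330×9.80665×ln(4.974) = 3236.2×1.6042 ≈ 5191 m/s.
Stage 2: m₀ = 87,100 kg, m_f = 87,100 − 64,500 = 22,600 kg; Δv = 350×9.80665×ln(3.854) = 3432.3×1.3491 ≈ 4631 m/s.
Stage 3: m₀ = 15,300 kg, m_f = 15,300 − 10,000 = 5,300 kg; Δv = 348×9.80665×ln(2.887) = 3412.7×1.0601 ≈ 3618 m/s.
Total Δv = 5191 + 4631 + 3618 = 13440 m/s.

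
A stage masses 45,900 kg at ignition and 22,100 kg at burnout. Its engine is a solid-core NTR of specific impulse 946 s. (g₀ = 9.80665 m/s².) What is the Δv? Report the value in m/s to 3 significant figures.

v_e = Isp · g₀ = 946 × 9.80665 = 9277.1 m/s.
Δv = v_e · ln(m₀/m_f) = 9277.1 × ln(2.077) = 9277.1 × 0.7309 ≈ 6780.5 m/s.

Δv ≈ 6780 m/s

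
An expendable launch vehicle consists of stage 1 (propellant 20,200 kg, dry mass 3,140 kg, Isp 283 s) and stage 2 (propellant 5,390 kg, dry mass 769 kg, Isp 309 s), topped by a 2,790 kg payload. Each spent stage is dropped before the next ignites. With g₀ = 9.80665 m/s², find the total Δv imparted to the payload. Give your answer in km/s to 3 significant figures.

Ignition mass of stage 1 = 20,200+3,140 + 5,390+769 + 2,790 = 32,289 kg.
Stage 1: m₀ = 32,289 kg, m_f = 32,289 − 20,200 = 12,089 kg; Δv = 283×9.80665×ln(2.671) = 2775.3×0.9824 ≈ 2727 m/s.
Stage 2: m₀ = 8,949 kg, m_f = 8,949 − 5,390 = 3,559 kg; Δv = 309×9.80665×ln(2.514) = 3030.3×0.9221 ≈ 2794 m/s.
Total Δv = 2727 + 2794 = 5521 m/s.

Δv ≈ 5.52 km/s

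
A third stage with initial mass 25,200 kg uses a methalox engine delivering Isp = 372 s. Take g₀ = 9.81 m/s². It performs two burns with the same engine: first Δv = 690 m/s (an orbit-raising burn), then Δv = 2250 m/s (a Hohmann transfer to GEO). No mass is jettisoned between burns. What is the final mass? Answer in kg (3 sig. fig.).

v_e = Isp · g₀ = 372 × 9.81 = 3649.3 m/s.
After the first burn: m = 25200 × exp(−690/3649.3) = 25200 × 0.82772 = 20,858.5 kg.
After the second burn: m = 20,858.5 × exp(−2250/3649.3) = 20,858.5 × 0.53980 = 11,259.4 kg.

final mass ≈ 11300 kg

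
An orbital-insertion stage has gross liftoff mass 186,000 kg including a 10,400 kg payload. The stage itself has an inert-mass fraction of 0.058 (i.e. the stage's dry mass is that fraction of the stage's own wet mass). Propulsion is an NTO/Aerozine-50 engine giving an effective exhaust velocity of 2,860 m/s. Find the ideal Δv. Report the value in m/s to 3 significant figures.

Stage wet mass = m₀ − payload = 186,000 − 10,400 = 175,600 kg.
Stage dry mass = ε × stage wet mass = 0.058 × 175,600 = 10,184.8 kg.
Burnout mass m_f = stage dry + payload = 10,184.8 + 10,400 = 20,584.8 kg.
From the ideal rocket equation, Δv = v_e · ln(186,000/20,584.8) = 2860.0 × ln(9.036) = 2860.0 × 2.2012 ≈ 6295 m/s.

Δv ≈ 6300 m/s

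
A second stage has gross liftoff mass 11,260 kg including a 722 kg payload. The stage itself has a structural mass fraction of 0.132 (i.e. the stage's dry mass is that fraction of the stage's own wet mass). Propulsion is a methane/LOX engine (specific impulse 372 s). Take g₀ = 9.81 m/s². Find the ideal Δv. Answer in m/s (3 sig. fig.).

Stage wet mass = m₀ − payload = 11,260 − 722 = 10,538 kg.
Stage dry mass = ε × stage wet mass = 0.132 × 10,538 = 1,391.02 kg.
Burnout mass m_f = stage dry + payload = 1,391.02 + 722 = 2,113.02 kg.
v_e = Isp · g₀ = 372 × 9.81 = 3649.3 m/s.
Δv = v_e · ln(11,260/2,113.02) = 3649.3 × ln(5.329) = 3649.3 × 1.6731 ≈ 6106 m/s.

Δv ≈ 6110 m/s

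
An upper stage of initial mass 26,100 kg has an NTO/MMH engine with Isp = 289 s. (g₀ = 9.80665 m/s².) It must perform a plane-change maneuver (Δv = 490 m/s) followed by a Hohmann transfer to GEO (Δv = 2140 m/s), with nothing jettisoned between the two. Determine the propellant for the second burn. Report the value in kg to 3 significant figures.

v_e = Isp · g₀ = 289 × 9.80665 = 2834.1 m/s.
After the first burn: m = 26100 × exp(−490/2834.1) = 26100 × 0.84123 = 21,956.1 kg.
After the second burn: m = 21,956.1 × exp(−2140/2834.1) = 21,956.1 × 0.46997 = 10,318.7 kg.
Second-burn propellant = 21,956.1 − 10,318.7 = 11,637.4 kg.

propellant for the second burn ≈ 11600 kg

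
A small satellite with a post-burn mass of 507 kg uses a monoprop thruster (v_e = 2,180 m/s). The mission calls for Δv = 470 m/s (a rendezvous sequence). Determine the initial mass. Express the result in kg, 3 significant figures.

Rocket equation: m₀/m_f = exp(Δv / v_e) = exp(470 / 2180.0) = exp(0.2156) = 1.2406.
m₀ = m_f × 1.2406 = 507 × 1.2406 = 628.984 kg.

initial mass ≈ 629 kg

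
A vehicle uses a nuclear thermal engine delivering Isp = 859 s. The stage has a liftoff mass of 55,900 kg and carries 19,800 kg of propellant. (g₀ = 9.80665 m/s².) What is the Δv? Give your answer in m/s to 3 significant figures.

Δv ≈ 3680 m/s

v_e = Isp · g₀ = 859 × 9.80665 = 8423.9 m/s.
m_f = m₀ − m_prop = 55,900 − 19,800 = 36,100 kg.
From the ideal rocket equation, Δv = v_e · ln(m₀/m_f) = 8423.9 × ln(1.548) = 8423.9 × 0.4373 ≈ 3683.5 m/s.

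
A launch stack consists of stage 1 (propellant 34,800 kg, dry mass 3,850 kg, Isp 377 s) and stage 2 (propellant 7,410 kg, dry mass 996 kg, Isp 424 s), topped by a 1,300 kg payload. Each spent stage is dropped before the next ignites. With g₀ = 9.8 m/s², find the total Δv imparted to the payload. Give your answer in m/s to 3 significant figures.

Δv ≈ 10700 m/s

Ignition mass of stage 1 = 34,800+3,850 + 7,410+996 + 1,300 = 48,356 kg.
Stage 1: m₀ = 48,356 kg, m_f = 48,356 − 34,800 = 13,556 kg; Δv = 377×9.8×ln(3.567) = 3694.6×1.2718 ≈ 4699 m/s.
Stage 2: m₀ = 9,706 kg, m_f = 9,706 − 7,410 = 2,296 kg; Δv = 424×9.8×ln(4.227) = 4155.2×1.4416 ≈ 5990 m/s.
Total Δv = 4699 + 5990 = 10689 m/s.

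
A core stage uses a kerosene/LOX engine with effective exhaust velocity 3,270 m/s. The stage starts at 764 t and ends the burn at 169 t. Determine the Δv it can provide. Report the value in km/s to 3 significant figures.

Rocket equation: Δv = v_e · ln(m₀/m_f) = 3270.0 × ln(4.521) = 3270.0 × 1.5087 ≈ 4933.3 m/s.

Δv ≈ 4.93 km/s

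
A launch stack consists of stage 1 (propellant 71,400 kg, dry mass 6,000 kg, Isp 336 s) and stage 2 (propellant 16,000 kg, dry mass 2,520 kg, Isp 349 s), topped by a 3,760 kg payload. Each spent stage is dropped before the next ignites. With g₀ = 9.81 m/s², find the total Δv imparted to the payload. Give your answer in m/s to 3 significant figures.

Ignition mass of stage 1 = 71,400+6,000 + 16,000+2,520 + 3,760 = 99,680 kg.
Stage 1: m₀ = 99,680 kg, m_f = 99,680 − 71,400 = 28,280 kg; Δv = 336×9.81×ln(3.525) = 3296.2×1.2598 ≈ 4153 m/s.
Stage 2: m₀ = 22,280 kg, m_f = 22,280 − 16,000 = 6,280 kg; Δv = 349×9.81×ln(3.548) = 3423.7×1.2663 ≈ 4335 m/s.
Total Δv = 4153 + 4335 = 8488 m/s.

Δv ≈ 8490 m/s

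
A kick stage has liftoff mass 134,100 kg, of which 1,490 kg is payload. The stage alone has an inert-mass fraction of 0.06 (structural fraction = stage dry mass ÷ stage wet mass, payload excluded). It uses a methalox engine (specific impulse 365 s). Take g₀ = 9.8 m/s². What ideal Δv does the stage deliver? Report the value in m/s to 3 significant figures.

Δv ≈ 9490 m/s

Stage wet mass = m₀ − payload = 134,100 − 1,490 = 132,610 kg.
Stage dry mass = ε × stage wet mass = 0.06 × 132,610 = 7,956.6 kg.
Burnout mass m_f = stage dry + payload = 7,956.6 + 1,490 = 9,446.6 kg.
v_e = Isp · g₀ = 365 × 9.8 = 3577.0 m/s.
Δv = v_e · ln(134,100/9,446.6) = 3577.0 × ln(14.2) = 3577.0 × 2.6529 ≈ 9490 m/s.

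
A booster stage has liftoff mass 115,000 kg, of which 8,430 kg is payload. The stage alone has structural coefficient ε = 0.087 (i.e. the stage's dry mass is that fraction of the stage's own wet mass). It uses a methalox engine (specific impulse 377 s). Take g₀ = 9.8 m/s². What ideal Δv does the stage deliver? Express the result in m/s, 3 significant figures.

Stage wet mass = m₀ − payload = 115,000 − 8,430 = 106,570 kg.
Stage dry mass = ε × stage wet mass = 0.087 × 106,570 = 9,271.59 kg.
Burnout mass m_f = stage dry + payload = 9,271.59 + 8,430 = 17,701.59 kg.
v_e = Isp · g₀ = 377 × 9.8 = 3694.6 m/s.
Using Δv = v_e ln(m₀/m_f): Δv = v_e · ln(115,000/17,701.59) = 3694.6 × ln(6.497) = 3694.6 × 1.8713 ≈ 6914 m/s.

Δv ≈ 6910 m/s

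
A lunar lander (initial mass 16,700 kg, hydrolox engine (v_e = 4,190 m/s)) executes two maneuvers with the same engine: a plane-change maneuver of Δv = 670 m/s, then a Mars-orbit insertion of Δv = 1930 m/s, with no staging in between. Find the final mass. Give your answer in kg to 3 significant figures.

final mass ≈ 8980 kg

After the first burn: m = 16700 × exp(−670/4190.0) = 16700 × 0.85223 = 14,232.2 kg.
After the second burn: m = 14,232.2 × exp(−1930/4190.0) = 14,232.2 × 0.63089 = 8,978.95 kg.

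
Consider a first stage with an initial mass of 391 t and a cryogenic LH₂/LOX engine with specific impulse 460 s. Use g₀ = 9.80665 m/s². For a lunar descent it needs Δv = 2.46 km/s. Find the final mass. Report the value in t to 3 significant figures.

v_e = Isp · g₀ = 460 × 9.80665 = 4511.1 m/s.
Rocket equation: m₀/m_f = exp(Δv / v_e) = exp(2460 / 4511.1) = exp(0.5453) = 1.7252.
m_f = m₀ / 1.7252 = 391 / 1.7252 = 226.64 t.

final mass ≈ 227 t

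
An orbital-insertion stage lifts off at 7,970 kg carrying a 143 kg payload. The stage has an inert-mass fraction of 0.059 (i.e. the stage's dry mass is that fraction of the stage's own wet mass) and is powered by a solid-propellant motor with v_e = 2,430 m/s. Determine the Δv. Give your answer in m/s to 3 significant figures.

Stage wet mass = m₀ − payload = 7,970 − 143 = 7,827 kg.
Stage dry mass = ε × stage wet mass = 0.059 × 7,827 = 461.793 kg.
Burnout mass m_f = stage dry + payload = 461.793 + 143 = 604.793 kg.
Using Δv = v_e ln(m₀/m_f): Δv = v_e · ln(7,970/604.793) = 2430.0 × ln(13.18) = 2430.0 × 2.5786 ≈ 6266 m/s.

Δv ≈ 6270 m/s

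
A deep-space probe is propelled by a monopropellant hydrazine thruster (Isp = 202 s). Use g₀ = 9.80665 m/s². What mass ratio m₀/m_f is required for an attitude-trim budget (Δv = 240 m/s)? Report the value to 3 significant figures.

v_e = Isp · g₀ = 202 × 9.80665 = 1980.9 m/s.
Using Δv = v_e ln(m₀/m_f): m₀/m_f = exp(Δv / v_e) = exp(240 / 1980.9) = exp(0.1212) = 1.1288.

mass ratio ≈ 1.13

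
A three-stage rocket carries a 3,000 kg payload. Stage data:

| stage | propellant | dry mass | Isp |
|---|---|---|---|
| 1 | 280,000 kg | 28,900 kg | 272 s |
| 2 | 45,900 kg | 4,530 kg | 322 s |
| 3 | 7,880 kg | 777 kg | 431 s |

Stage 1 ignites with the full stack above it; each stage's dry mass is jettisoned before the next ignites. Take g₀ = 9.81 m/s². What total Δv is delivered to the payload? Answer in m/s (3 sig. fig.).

Ignition mass of stage 1 = 280,000+28,900 + 45,900+4,530 + 7,880+777 + 3,000 = 370,987 kg.
Stage 1: m₀ = 370,987 kg, m_f = 370,987 − 280,000 = 90,987 kg; Δv = 272×9.81×ln(4.077) = 2668.3×1.4055 ≈ 3750 m/s.
Stage 2: m₀ = 62,087 kg, m_f = 62,087 − 45,900 = 16,187 kg; Δv = 322×9.81×ln(3.836) = 3158.8×1.3443 ≈ 4246 m/s.
Stage 3: m₀ = 11,657 kg, m_f = 11,657 − 7,880 = 3,777 kg; Δv = 431×9.81×ln(3.086) = 4228.1×1.1270 ≈ 4765 m/s.
Total Δv = 3750 + 4246 + 4765 = 12761 m/s.

Δv ≈ 12800 m/s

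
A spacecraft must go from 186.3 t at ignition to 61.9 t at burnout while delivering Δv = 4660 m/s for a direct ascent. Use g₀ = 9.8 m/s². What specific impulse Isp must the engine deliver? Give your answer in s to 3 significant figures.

Isp ≈ 432 s

ln(m₀/m_f) = ln(186300/61900) = ln(3.01) = 1.1018.
v_e = Δv / ln(m₀/m_f) = 4660 / 1.1018 = 4229.3 m/s.
Isp = v_e / g₀ = 4229.3 / 9.8 = 431.6 s.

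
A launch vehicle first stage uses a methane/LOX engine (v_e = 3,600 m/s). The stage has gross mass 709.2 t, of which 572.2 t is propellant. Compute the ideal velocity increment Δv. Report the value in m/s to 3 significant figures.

m_f = m₀ − m_prop = 709.2 − 572.2 = 137 t.
Rocket equation: Δv = v_e · ln(m₀/m_f) = 3600.0 × ln(5.177) = 3600.0 × 1.6442 ≈ 5919.0 m/s.

Δv ≈ 5920 m/s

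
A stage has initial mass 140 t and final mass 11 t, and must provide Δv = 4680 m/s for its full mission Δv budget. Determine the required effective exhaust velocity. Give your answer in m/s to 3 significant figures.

v_e ≈ 1840 m/s

ln(m₀/m_f) = ln(140000/11000) = ln(12.73) = 2.5437.
From the ideal rocket equation, v_e = Δv / ln(m₀/m_f) = 4680 / 2.5437 = 1839.8 m/s.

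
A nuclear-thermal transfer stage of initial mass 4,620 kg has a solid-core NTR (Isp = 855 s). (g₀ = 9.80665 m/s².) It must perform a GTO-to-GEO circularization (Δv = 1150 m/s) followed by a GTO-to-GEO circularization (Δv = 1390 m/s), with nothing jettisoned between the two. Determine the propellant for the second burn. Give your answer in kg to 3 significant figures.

propellant for the second burn ≈ 615 kg

v_e = Isp · g₀ = 855 × 9.80665 = 8384.7 m/s.
After the first burn: m = 4620 × exp(−1150/8384.7) = 4620 × 0.87184 = 4,027.9 kg.
After the second burn: m = 4,027.9 × exp(−1390/8384.7) = 4,027.9 × 0.84723 = 3,412.56 kg.
Second-burn propellant = 4,027.9 − 3,412.56 = 615.34 kg.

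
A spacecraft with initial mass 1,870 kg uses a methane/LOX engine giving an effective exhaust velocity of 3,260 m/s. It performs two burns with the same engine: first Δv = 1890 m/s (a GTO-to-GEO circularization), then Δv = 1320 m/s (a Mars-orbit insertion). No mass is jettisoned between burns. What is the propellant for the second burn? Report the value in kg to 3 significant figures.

After the first burn: m = 1870 × exp(−1890/3260.0) = 1870 × 0.56004 = 1,047.27 kg.
After the second burn: m = 1,047.27 × exp(−1320/3260.0) = 1,047.27 × 0.66704 = 698.571 kg.
Second-burn propellant = 1,047.27 − 698.571 = 348.699 kg.

propellant for the second burn ≈ 349 kg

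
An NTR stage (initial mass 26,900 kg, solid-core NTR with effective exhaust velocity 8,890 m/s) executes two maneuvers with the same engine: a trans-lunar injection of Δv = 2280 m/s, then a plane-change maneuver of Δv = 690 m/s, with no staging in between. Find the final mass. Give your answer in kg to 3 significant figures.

After the first burn: m = 26900 × exp(−2280/8890.0) = 26900 × 0.77378 = 20,814.7 kg.
After the second burn: m = 20,814.7 × exp(−690/8890.0) = 20,814.7 × 0.92532 = 19,260.3 kg.

final mass ≈ 19300 kg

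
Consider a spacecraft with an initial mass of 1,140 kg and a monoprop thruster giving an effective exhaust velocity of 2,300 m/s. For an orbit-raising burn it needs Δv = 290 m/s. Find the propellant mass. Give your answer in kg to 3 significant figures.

Using Δv = v_e ln(m₀/m_f): m₀/m_f = exp(Δv / v_e) = exp(290 / 2300.0) = exp(0.1261) = 1.1344.
m_f = 1,140 / 1.1344 = 1,004.94 kg, so propellant = m₀ − m_f = 1,140 − 1,004.94 = 135.06 kg.

propellant mass ≈ 135 kg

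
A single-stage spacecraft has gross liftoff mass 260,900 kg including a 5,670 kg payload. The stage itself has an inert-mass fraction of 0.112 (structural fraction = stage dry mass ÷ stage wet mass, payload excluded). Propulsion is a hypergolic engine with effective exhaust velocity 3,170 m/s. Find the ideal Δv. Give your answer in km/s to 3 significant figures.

Δv ≈ 6.44 km/s

Stage wet mass = m₀ − payload = 260,900 − 5,670 = 255,230 kg.
Stage dry mass = ε × stage wet mass = 0.112 × 255,230 = 28,585.8 kg.
Burnout mass m_f = stage dry + payload = 28,585.8 + 5,670 = 34,255.8 kg.
Rocket equation: Δv = v_e · ln(260,900/34,255.8) = 3170.0 × ln(7.616) = 3170.0 × 2.0303 ≈ 6436 m/s.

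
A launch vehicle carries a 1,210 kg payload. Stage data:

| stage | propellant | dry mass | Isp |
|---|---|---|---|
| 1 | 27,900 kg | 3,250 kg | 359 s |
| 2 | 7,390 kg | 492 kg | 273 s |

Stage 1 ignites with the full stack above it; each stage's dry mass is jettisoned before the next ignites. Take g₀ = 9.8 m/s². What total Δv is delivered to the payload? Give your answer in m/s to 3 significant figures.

Ignition mass of stage 1 = 27,900+3,250 + 7,390+492 + 1,210 = 40,242 kg.
Stage 1: m₀ = 40,242 kg, m_f = 40,242 − 27,900 = 12,342 kg; Δv = 359×9.8×ln(3.261) = 3518.2×1.1819 ≈ 4158 m/s.
Stage 2: m₀ = 9,092 kg, m_f = 9,092 − 7,390 = 1,702 kg; Δv = 273×9.8×ln(5.342) = 2675.4×1.6756 ≈ 4483 m/s.
Total Δv = 4158 + 4483 = 8641 m/s.

Δv ≈ 8640 m/s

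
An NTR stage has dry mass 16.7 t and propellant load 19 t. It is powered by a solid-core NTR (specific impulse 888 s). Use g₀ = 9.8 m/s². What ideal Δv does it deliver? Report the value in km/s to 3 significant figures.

Δv ≈ 6.61 km/s

v_e = Isp · g₀ = 888 × 9.8 = 8702.4 m/s.
m₀ = m_dry + m_prop = 16.7 + 19 = 35.7 t.
By the Tsiolkovsky rocket equation, Δv = v_e · ln(m₀/m_f) = 8702.4 × ln(2.138) = 8702.4 × 0.7597 ≈ 6611.6 m/s.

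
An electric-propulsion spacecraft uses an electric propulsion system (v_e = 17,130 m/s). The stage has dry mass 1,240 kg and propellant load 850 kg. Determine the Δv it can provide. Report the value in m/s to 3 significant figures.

m₀ = m_dry + m_prop = 1,240 + 850 = 2,090 kg.
Δv = v_e · ln(m₀/m_f) = 17130.0 × ln(1.685) = 17130.0 × 0.5221 ≈ 8942.8 m/s.

Δv ≈ 8940 m/s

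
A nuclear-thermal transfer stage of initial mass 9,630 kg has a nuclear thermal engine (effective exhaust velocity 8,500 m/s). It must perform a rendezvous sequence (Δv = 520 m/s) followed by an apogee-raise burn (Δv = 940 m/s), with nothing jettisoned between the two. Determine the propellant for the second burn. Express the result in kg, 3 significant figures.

propellant for the second burn ≈ 948 kg

After the first burn: m = 9630 × exp(−520/8500.0) = 9630 × 0.94066 = 9,058.56 kg.
After the second burn: m = 9,058.56 × exp(−940/8500.0) = 9,058.56 × 0.89531 = 8,110.22 kg.
Second-burn propellant = 9,058.56 − 8,110.22 = 948.34 kg.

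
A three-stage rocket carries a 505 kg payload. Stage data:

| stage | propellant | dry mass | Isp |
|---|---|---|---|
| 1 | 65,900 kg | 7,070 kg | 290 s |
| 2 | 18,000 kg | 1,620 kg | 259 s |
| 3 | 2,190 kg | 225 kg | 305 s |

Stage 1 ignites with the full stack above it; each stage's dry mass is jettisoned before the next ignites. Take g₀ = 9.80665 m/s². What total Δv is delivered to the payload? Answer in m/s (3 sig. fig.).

Δv ≈ 11500 m/s

Ignition mass of stage 1 = 65,900+7,070 + 18,000+1,620 + 2,190+225 + 505 = 95,510 kg.
Stage 1: m₀ = 95,510 kg, m_f = 95,510 − 65,900 = 29,610 kg; Δv = 290×9.80665×ln(3.226) = 2843.9×1.1711 ≈ 3331 m/s.
Stage 2: m₀ = 22,540 kg, m_f = 22,540 − 18,000 = 4,540 kg; Δv = 259×9.80665×ln(4.965) = 2539.9×1.6024 ≈ 4070 m/s.
Stage 3: m₀ = 2,920 kg, m_f = 2,920 − 2,190 = 730 kg; Δv = 305×9.80665×ln(4) = 2991.0×1.3863 ≈ 4146 m/s.
Total Δv = 3331 + 4070 + 4146 = 11547 m/s.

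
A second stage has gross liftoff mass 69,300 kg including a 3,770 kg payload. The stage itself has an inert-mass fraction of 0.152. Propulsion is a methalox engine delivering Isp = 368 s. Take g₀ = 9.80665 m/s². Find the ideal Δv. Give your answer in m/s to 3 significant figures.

Stage wet mass = m₀ − payload = 69,300 − 3,770 = 65,530 kg.
Stage dry mass = ε × stage wet mass = 0.152 × 65,530 = 9,960.56 kg.
Burnout mass m_f = stage dry + payload = 9,960.56 + 3,770 = 13,730.56 kg.
v_e = Isp · g₀ = 368 × 9.80665 = 3608.8 m/s.
Using Δv = v_e ln(m₀/m_f): Δv = v_e · ln(69,300/13,730.56) = 3608.8 × ln(5.047) = 3608.8 × 1.6188 ≈ 5842 m/s.

Δv ≈ 5840 m/s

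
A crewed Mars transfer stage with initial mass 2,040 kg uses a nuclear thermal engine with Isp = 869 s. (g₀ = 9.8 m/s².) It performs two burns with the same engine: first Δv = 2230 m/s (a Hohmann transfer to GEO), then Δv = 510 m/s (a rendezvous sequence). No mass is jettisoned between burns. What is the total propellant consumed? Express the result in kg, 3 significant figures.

v_e = Isp · g₀ = 869 × 9.8 = 8516.2 m/s.
After the first burn: m = 2040 × exp(−2230/8516.2) = 2040 × 0.76962 = 1,570.02 kg.
After the second burn: m = 1,570.02 × exp(−510/8516.2) = 1,570.02 × 0.94187 = 1,478.75 kg.
Total propellant = m₀ − m_final = 2040 − 1,478.75 = 561.25 kg.

total propellant consumed ≈ 561 kg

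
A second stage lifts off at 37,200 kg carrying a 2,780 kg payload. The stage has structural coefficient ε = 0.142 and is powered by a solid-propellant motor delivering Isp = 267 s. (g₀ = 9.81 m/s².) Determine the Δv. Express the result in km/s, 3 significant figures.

Δv ≈ 4.14 km/s

Stage wet mass = m₀ − payload = 37,200 − 2,780 = 34,420 kg.
Stage dry mass = ε × stage wet mass = 0.142 × 34,420 = 4,887.64 kg.
Burnout mass m_f = stage dry + payload = 4,887.64 + 2,780 = 7,667.64 kg.
v_e = Isp · g₀ = 267 × 9.81 = 2619.3 m/s.
Using Δv = v_e ln(m₀/m_f): Δv = v_e · ln(37,200/7,667.64) = 2619.3 × ln(4.852) = 2619.3 × 1.5793 ≈ 4137 m/s.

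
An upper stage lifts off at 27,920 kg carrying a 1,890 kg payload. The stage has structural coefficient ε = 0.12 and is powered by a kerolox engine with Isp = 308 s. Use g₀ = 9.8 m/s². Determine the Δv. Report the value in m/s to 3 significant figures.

Stage wet mass = m₀ − payload = 27,920 − 1,890 = 26,030 kg.
Stage dry mass = ε × stage wet mass = 0.12 × 26,030 = 3,123.6 kg.
Burnout mass m_f = stage dry + payload = 3,123.6 + 1,890 = 5,013.6 kg.
v_e = Isp · g₀ = 308 × 9.8 = 3018.4 m/s.
Δv = v_e · ln(27,920/5,013.6) = 3018.4 × ln(5.569) = 3018.4 × 1.7172 ≈ 5183 m/s.

Δv ≈ 5180 m/s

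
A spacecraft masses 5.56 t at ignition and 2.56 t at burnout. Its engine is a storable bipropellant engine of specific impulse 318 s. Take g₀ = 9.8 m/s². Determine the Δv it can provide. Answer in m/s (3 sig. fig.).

v_e = Isp · g₀ = 318 × 9.8 = 3116.4 m/s.
Δv = v_e · ln(m₀/m_f) = 3116.4 × ln(2.172) = 3116.4 × 0.7756 ≈ 2417.1 m/s.

Δv ≈ 2420 m/s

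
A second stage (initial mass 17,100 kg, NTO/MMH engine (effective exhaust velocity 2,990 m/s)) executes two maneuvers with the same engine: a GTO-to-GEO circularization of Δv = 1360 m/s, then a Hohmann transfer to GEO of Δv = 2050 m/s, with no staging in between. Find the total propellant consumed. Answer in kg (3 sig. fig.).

total propellant consumed ≈ 11600 kg

After the first burn: m = 17100 × exp(−1360/2990.0) = 17100 × 0.63454 = 10,850.6 kg.
After the second burn: m = 10,850.6 × exp(−2050/2990.0) = 10,850.6 × 0.50378 = 5,466.32 kg.
Total propellant = m₀ − m_final = 17100 − 5,466.32 = 11,633.68 kg.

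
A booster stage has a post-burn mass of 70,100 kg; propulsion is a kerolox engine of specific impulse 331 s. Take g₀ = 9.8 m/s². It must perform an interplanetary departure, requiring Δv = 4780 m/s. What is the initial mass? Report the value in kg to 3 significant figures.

v_e = Isp · g₀ = 331 × 9.8 = 3243.8 m/s.
Using Δv = v_e ln(m₀/m_f): m₀/m_f = exp(Δv / v_e) = exp(4780 / 3243.8) = exp(1.4736) = 4.3648.
m₀ = m_f × 4.3648 = 70,100 × 4.3648 = 305,972 kg.

initial mass ≈ 306000 kg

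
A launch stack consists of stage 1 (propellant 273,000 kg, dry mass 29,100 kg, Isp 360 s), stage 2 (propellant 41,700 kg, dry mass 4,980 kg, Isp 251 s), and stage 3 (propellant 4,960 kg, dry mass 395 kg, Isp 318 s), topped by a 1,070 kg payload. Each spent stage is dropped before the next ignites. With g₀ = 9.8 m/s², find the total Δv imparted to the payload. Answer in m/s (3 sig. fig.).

Ignition mass of stage 1 = 273,000+29,100 + 41,700+4,980 + 4,960+395 + 1,070 = 355,205 kg.
Stage 1: m₀ = 355,205 kg, m_f = 355,205 − 273,000 = 82,205 kg; Δv = 360×9.8×ln(4.321) = 3528.0×1.4635 ≈ 5163 m/s.
Stage 2: m₀ = 53,105 kg, m_f = 53,105 − 41,700 = 11,405 kg; Δv = 251×9.8×ln(4.656) = 2459.8×1.5382 ≈ 3784 m/s.
Stage 3: m₀ = 6,425 kg, m_f = 6,425 − 4,960 = 1,465 kg; Δv = 318×9.8×ln(4.386) = 3116.4×1.4783 ≈ 4607 m/s.
Total Δv = 5163 + 3784 + 4607 = 13554 m/s.

Δv ≈ 13600 m/s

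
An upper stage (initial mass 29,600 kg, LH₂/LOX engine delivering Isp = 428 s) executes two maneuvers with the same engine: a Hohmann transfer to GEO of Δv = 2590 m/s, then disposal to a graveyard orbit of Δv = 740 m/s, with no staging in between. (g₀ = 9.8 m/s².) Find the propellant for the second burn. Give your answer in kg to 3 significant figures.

v_e = Isp · g₀ = 428 × 9.8 = 4194.4 m/s.
After the first burn: m = 29600 × exp(−2590/4194.4) = 29600 × 0.53930 = 15,963.3 kg.
After the second burn: m = 15,963.3 × exp(−740/4194.4) = 15,963.3 × 0.83826 = 13,381.4 kg.
Second-burn propellant = 15,963.3 − 13,381.4 = 2,581.9 kg.

propellant for the second burn ≈ 2580 kg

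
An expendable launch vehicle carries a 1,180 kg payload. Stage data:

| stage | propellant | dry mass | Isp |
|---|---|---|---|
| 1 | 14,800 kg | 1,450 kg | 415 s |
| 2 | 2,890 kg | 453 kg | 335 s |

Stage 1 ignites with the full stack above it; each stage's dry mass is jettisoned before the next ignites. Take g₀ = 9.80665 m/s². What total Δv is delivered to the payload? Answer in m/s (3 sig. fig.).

Ignition mass of stage 1 = 14,800+1,450 + 2,890+453 + 1,180 = 20,773 kg.
Stage 1: m₀ = 20,773 kg, m_f = 20,773 − 14,800 = 5,973 kg; Δv = 415×9.80665×ln(3.478) = 4069.8×1.2464 ≈ 5073 m/s.
Stage 2: m₀ = 4,523 kg, m_f = 4,523 − 2,890 = 1,633 kg; Δv = 335×9.80665×ln(2.77) = 3285.2×1.0188 ≈ 3347 m/s.
Total Δv = 5073 + 3347 = 8420 m/s.

Δv ≈ 8420 m/s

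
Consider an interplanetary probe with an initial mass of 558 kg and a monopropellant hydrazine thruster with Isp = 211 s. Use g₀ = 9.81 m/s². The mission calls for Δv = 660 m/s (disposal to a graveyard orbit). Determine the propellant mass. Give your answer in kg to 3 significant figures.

propellant mass ≈ 152 kg

v_e = Isp · g₀ = 211 × 9.81 = 2069.9 m/s.
By the Tsiolkovsky rocket equation, m₀/m_f = exp(Δv / v_e) = exp(660 / 2069.9) = exp(0.3189) = 1.3756.
m_f = 558 / 1.3756 = 405.641 kg, so propellant = m₀ − m_f = 558 − 405.641 = 152.359 kg.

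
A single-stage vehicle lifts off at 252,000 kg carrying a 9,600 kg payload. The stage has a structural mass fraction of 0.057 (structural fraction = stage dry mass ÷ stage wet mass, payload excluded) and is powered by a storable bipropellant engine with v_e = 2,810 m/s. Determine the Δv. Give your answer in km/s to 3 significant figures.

Stage wet mass = m₀ − payload = 252,000 − 9,600 = 242,400 kg.
Stage dry mass = ε × stage wet mass = 0.057 × 242,400 = 13,816.8 kg.
Burnout mass m_f = stage dry + payload = 13,816.8 + 9,600 = 23,416.8 kg.
From the ideal rocket equation, Δv = v_e · ln(252,000/23,416.8) = 2810.0 × ln(10.76) = 2810.0 × 2.3760 ≈ 6676 m/s.

Δv ≈ 6.68 km/s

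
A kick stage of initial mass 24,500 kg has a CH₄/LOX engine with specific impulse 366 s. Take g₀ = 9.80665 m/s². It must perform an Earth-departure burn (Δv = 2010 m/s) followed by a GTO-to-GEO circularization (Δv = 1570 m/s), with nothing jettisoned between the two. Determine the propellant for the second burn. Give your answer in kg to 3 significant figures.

propellant for the second burn ≈ 4960 kg

v_e = Isp · g₀ = 366 × 9.80665 = 3589.2 m/s.
After the first burn: m = 24500 × exp(−2010/3589.2) = 24500 × 0.57120 = 13,994.4 kg.
After the second burn: m = 13,994.4 × exp(−1570/3589.2) = 13,994.4 × 0.64570 = 9,036.18 kg.
Second-burn propellant = 13,994.4 − 9,036.18 = 4,958.22 kg.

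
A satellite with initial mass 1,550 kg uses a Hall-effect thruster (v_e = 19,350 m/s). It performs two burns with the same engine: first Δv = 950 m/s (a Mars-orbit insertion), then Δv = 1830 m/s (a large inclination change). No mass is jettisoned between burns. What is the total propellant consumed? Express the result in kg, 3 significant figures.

After the first burn: m = 1550 × exp(−950/19350.0) = 1550 × 0.95209 = 1,475.74 kg.
After the second burn: m = 1,475.74 × exp(−1830/19350.0) = 1,475.74 × 0.90976 = 1,342.57 kg.
Total propellant = m₀ − m_final = 1550 − 1,342.57 = 207.43 kg.

total propellant consumed ≈ 207 kg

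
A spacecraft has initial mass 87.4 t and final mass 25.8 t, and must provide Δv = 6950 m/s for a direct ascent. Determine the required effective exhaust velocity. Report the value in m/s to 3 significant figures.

ln(m₀/m_f) = ln(87400/25800) = ln(3.388) = 1.2201.
From the ideal rocket equation, v_e = Δv / ln(m₀/m_f) = 6950 / 1.2201 = 5696.2 m/s.

v_e ≈ 5700 m/s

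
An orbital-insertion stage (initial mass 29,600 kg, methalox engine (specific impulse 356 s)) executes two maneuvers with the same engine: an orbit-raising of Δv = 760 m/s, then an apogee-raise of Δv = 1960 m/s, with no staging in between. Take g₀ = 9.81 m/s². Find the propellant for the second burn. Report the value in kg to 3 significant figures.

propellant for the second burn ≈ 10200 kg

v_e = Isp · g₀ = 356 × 9.81 = 3492.4 m/s.
After the first burn: m = 29600 × exp(−760/3492.4) = 29600 × 0.80443 = 23,811.1 kg.
After the second burn: m = 23,811.1 × exp(−1960/3492.4) = 23,811.1 × 0.57051 = 13,584.5 kg.
Second-burn propellant = 23,811.1 − 13,584.5 = 10,226.6 kg.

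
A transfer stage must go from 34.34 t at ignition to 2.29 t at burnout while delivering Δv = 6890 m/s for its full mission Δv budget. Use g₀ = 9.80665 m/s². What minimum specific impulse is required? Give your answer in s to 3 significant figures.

Isp ≈ 259 s

ln(m₀/m_f) = ln(34340/2290) = ln(15) = 2.7078.
v_e = Δv / ln(m₀/m_f) = 6890 / 2.7078 = 2544.5 m/s.
Isp = v_e / g₀ = 2544.5 / 9.80665 = 259.5 s.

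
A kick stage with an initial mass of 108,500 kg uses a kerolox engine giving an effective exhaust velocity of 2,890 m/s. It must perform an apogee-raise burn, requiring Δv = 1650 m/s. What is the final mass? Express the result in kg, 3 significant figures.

final mass ≈ 61300 kg

By the Tsiolkovsky rocket equation, m₀/m_f = exp(Δv / v_e) = exp(1650 / 2890.0) = exp(0.5709) = 1.7699.
m_f = m₀ / 1.7699 = 108,500 / 1.7699 = 61,302.9 kg.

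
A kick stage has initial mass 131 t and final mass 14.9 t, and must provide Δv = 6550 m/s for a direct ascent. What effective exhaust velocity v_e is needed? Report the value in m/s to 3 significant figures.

ln(m₀/m_f) = ln(131000/14900) = ln(8.792) = 2.1738.
By the Tsiolkovsky rocket equation, v_e = Δv / ln(m₀/m_f) = 6550 / 2.1738 = 3013.1 m/s.

v_e ≈ 3010 m/s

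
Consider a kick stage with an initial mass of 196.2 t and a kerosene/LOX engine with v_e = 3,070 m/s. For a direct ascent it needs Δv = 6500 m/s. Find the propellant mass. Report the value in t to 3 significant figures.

Using Δv = v_e ln(m₀/m_f): m₀/m_f = exp(Δv / v_e) = exp(6500 / 3070.0) = exp(2.1173) = 8.3084.
m_f = 196.2 / 8.3084 = 23.6147 t, so propellant = m₀ − m_f = 196.2 − 23.6147 = 172.5853 t.

propellant mass ≈ 173 t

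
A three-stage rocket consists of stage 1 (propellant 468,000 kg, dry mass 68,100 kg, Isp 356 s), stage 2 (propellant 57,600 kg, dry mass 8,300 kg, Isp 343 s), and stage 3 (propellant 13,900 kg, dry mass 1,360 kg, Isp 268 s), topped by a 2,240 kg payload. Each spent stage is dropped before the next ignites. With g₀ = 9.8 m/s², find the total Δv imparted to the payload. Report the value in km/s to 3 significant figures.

Δv ≈ 13.0 km/s

Ignition mass of stage 1 = 468,000+68,100 + 57,600+8,300 + 13,900+1,360 + 2,240 = 619,500 kg.
Stage 1: m₀ = 619,500 kg, m_f = 619,500 − 468,000 = 151,500 kg; Δv = 356×9.8×ln(4.089) = 3488.8×1.4083 ≈ 4913 m/s.
Stage 2: m₀ = 83,400 kg, m_f = 83,400 − 57,600 = 25,800 kg; Δv = 343×9.8×ln(3.233) = 3361.4×1.1733 ≈ 3944 m/s.
Stage 3: m₀ = 17,500 kg, m_f = 17,500 − 13,900 = 3,600 kg; Δv = 268×9.8×ln(4.861) = 2626.4×1.5813 ≈ 4153 m/s.
Total Δv = 4913 + 3944 + 4153 = 13010 m/s.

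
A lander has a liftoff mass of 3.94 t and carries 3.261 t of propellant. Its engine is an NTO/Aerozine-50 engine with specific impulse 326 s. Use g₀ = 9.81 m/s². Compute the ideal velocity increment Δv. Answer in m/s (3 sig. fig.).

Δv ≈ 5620 m/s

v_e = Isp · g₀ = 326 × 9.81 = 3198.1 m/s.
m_f = m₀ − m_prop = 3.94 − 3.261 = 0.679 t.
Rocket equation: Δv = v_e · ln(m₀/m_f) = 3198.1 × ln(5.803) = 3198.1 × 1.7583 ≈ 5623.2 m/s.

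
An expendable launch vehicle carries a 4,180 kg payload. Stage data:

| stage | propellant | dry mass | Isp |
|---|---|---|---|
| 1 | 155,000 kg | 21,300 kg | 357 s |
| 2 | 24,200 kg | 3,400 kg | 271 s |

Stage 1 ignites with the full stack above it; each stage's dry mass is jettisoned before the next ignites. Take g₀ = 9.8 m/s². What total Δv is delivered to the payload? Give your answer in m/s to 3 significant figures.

Ignition mass of stage 1 = 155,000+21,300 + 24,200+3,400 + 4,180 = 208,080 kg.
Stage 1: m₀ = 208,080 kg, m_f = 208,080 − 155,000 = 53,080 kg; Δv = 357×9.8×ln(3.92) = 3498.6×1.3661 ≈ 4780 m/s.
Stage 2: m₀ = 31,780 kg, m_f = 31,780 − 24,200 = 7,580 kg; Δv = 271×9.8×ln(4.193) = 2655.8×1.4333 ≈ 3807 m/s.
Total Δv = 4780 + 3807 = 8587 m/s.

Δv ≈ 8590 m/s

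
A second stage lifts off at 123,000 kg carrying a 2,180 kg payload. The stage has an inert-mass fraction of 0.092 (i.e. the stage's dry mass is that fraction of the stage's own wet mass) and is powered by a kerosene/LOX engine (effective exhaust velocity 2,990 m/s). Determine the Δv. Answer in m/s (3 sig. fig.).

Stage wet mass = m₀ − payload = 123,000 − 2,180 = 120,820 kg.
Stage dry mass = ε × stage wet mass = 0.092 × 120,820 = 11,115.4 kg.
Burnout mass m_f = stage dry + payload = 11,115.4 + 2,180 = 13,295.4 kg.
From the ideal rocket equation, Δv = v_e · ln(123,000/13,295.4) = 2990.0 × ln(9.251) = 2990.0 × 2.2248 ≈ 6652 m/s.

Δv ≈ 6650 m/s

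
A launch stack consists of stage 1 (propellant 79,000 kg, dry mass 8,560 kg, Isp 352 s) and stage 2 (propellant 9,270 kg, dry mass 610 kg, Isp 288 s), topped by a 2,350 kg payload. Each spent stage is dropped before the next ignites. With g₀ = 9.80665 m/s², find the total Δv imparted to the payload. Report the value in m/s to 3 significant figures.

Ignition mass of stage 1 = 79,000+8,560 + 9,270+610 + 2,350 = 99,790 kg.
Stage 1: m₀ = 99,790 kg, m_f = 99,790 − 79,000 = 20,790 kg; Δv = 352×9.80665×ln(4.8) = 3451.9×1.5686 ≈ 5415 m/s.
Stage 2: m₀ = 12,230 kg, m_f = 12,230 − 9,270 = 2,960 kg; Δv = 288×9.80665×ln(4.132) = 2824.3×1.4187 ≈ 4007 m/s.
Total Δv = 5415 + 4007 = 9422 m/s.

Δv ≈ 9420 m/s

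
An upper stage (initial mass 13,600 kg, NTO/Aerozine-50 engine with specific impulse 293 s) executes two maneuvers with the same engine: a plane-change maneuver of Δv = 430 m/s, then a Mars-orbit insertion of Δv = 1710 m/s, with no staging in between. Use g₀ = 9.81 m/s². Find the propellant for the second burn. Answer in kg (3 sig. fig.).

propellant for the second burn ≈ 5250 kg

v_e = Isp · g₀ = 293 × 9.81 = 2874.3 m/s.
After the first burn: m = 13600 × exp(−430/2874.3) = 13600 × 0.86105 = 11,710.3 kg.
After the second burn: m = 11,710.3 × exp(−1710/2874.3) = 11,710.3 × 0.55161 = 6,459.52 kg.
Second-burn propellant = 11,710.3 − 6,459.52 = 5,250.78 kg.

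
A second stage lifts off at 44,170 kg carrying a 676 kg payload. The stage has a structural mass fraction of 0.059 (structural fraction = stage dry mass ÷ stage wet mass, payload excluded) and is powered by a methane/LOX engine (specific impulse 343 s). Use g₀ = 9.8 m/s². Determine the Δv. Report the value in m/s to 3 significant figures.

Stage wet mass = m₀ − payload = 44,170 − 676 = 43,494 kg.
Stage dry mass = ε × stage wet mass = 0.059 × 43,494 = 2,566.15 kg.
Burnout mass m_f = stage dry + payload = 2,566.15 + 676 = 3,242.15 kg.
v_e = Isp · g₀ = 343 × 9.8 = 3361.4 m/s.
Δv = v_e · ln(44,170/3,242.15) = 3361.4 × ln(13.62) = 3361.4 × 2.6118 ≈ 8779 m/s.

Δv ≈ 8780 m/s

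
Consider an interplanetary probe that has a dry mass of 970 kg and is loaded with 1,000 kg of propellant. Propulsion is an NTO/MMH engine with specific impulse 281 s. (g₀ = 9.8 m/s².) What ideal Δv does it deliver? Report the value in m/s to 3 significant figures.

v_e = Isp · g₀ = 281 × 9.8 = 2753.8 m/s.
m₀ = m_dry + m_prop = 970 + 1,000 = 1,970 kg.
Δv = v_e · ln(m₀/m_f) = 2753.8 × ln(2.031) = 2753.8 × 0.7085 ≈ 1951.0 m/s.

Δv ≈ 1950 m/s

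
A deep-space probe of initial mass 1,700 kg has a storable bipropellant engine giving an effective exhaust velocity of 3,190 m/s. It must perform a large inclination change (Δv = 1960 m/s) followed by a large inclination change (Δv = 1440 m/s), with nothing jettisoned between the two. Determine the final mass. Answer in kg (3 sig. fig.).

After the first burn: m = 1700 × exp(−1960/3190.0) = 1700 × 0.54095 = 919.615 kg.
After the second burn: m = 919.615 × exp(−1440/3190.0) = 919.615 × 0.63673 = 585.546 kg.

final mass ≈ 586 kg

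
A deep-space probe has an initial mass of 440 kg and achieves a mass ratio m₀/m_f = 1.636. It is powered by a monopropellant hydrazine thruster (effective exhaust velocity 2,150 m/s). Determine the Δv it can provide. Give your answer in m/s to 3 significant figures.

Δv ≈ 1060 m/s

From the ideal rocket equation, Δv = v_e · ln(1.636) = 2150.0 × 0.4923 ≈ 1058.3 m/s.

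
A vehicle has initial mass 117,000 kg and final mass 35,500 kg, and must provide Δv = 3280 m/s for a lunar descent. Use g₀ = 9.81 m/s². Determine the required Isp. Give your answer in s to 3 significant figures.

Isp ≈ 280 s

ln(m₀/m_f) = ln(117000/35500) = ln(3.296) = 1.1926.
Using Δv = v_e ln(m₀/m_f): v_e = Δv / ln(m₀/m_f) = 3280 / 1.1926 = 2750.2 m/s.
Isp = v_e / g₀ = 2750.2 / 9.81 = 280.3 s.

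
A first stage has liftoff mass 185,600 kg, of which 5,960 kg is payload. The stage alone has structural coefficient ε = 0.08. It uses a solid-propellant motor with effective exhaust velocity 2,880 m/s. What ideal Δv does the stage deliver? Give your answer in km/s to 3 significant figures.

Δv ≈ 6.37 km/s

Stage wet mass = m₀ − payload = 185,600 − 5,960 = 179,640 kg.
Stage dry mass = ε × stage wet mass = 0.08 × 179,640 = 14,371.2 kg.
Burnout mass m_f = stage dry + payload = 14,371.2 + 5,960 = 20,331.2 kg.
Δv = v_e · ln(185,600/20,331.2) = 2880.0 × ln(9.129) = 2880.0 × 2.2114 ≈ 6369 m/s.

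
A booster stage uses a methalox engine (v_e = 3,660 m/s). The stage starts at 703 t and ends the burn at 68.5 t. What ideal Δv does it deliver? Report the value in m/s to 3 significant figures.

From the ideal rocket equation, Δv = v_e · ln(m₀/m_f) = 3660.0 × ln(10.26) = 3660.0 × 2.3285 ≈ 8522.4 m/s.

Δv ≈ 8520 m/s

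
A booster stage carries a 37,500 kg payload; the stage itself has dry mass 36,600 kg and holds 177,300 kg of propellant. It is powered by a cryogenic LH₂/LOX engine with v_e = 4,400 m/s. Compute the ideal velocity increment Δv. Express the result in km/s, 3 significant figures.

m₀ = payload + dry + propellant = 37,500 + 36,600 + 177,300 = 251,400 kg.
m_f = payload + dry = 37,500 + 36,600 = 74,100 kg.
Δv = v_e · ln(m₀/m_f) = 4400.0 × ln(3.393) = 4400.0 × 1.2216 ≈ 5375.2 m/s.

Δv ≈ 5.38 km/s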